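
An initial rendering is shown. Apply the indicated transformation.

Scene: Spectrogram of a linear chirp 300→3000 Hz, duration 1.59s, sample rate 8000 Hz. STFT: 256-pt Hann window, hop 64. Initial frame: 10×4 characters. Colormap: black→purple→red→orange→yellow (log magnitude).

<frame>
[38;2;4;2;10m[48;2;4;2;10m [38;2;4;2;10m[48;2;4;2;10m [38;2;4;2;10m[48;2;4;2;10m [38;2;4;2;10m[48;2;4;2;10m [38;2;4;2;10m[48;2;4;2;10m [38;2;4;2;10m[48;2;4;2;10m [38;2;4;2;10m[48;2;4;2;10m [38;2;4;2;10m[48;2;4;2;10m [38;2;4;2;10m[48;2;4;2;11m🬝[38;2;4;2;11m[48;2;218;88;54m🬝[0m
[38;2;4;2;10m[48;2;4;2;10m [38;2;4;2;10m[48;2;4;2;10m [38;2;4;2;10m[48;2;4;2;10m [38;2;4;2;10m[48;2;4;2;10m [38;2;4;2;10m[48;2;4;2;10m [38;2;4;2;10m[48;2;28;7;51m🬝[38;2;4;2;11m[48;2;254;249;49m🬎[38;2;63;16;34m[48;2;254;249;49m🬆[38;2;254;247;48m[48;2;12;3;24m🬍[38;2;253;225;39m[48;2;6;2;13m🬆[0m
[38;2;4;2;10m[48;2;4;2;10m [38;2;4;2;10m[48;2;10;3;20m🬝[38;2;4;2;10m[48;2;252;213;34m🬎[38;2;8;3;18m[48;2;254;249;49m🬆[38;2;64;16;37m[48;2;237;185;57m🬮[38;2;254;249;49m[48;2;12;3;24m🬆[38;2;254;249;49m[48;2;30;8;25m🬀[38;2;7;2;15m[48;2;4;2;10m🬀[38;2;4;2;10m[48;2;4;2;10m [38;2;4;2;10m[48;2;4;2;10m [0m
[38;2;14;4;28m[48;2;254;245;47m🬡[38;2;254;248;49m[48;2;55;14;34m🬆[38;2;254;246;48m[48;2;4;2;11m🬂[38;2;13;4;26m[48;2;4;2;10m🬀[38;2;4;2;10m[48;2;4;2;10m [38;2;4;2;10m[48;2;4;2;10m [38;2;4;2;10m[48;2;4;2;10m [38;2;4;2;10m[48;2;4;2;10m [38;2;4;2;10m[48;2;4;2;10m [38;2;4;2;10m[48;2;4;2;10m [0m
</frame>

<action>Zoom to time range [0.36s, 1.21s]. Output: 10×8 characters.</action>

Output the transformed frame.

<frame>
[38;2;4;2;10m[48;2;4;2;10m [38;2;4;2;10m[48;2;4;2;10m [38;2;4;2;10m[48;2;4;2;10m [38;2;4;2;10m[48;2;4;2;10m [38;2;4;2;10m[48;2;4;2;10m [38;2;4;2;10m[48;2;4;2;10m [38;2;4;2;10m[48;2;4;2;10m [38;2;4;2;10m[48;2;4;2;10m [38;2;4;2;10m[48;2;4;2;10m [38;2;4;2;10m[48;2;4;2;10m [0m
[38;2;4;2;10m[48;2;4;2;10m [38;2;4;2;10m[48;2;4;2;10m [38;2;4;2;10m[48;2;4;2;10m [38;2;4;2;10m[48;2;4;2;10m [38;2;4;2;10m[48;2;4;2;10m [38;2;4;2;10m[48;2;4;2;10m [38;2;4;2;10m[48;2;4;2;10m [38;2;4;2;10m[48;2;4;2;10m [38;2;4;2;10m[48;2;4;2;10m [38;2;4;2;10m[48;2;4;2;10m [0m
[38;2;4;2;10m[48;2;4;2;10m [38;2;4;2;10m[48;2;4;2;10m [38;2;4;2;10m[48;2;4;2;10m [38;2;4;2;10m[48;2;4;2;10m [38;2;4;2;10m[48;2;4;2;10m [38;2;4;2;10m[48;2;4;2;10m [38;2;4;2;10m[48;2;4;2;10m [38;2;4;2;10m[48;2;4;2;10m [38;2;4;2;10m[48;2;4;2;10m [38;2;4;2;10m[48;2;7;2;16m🬝[0m
[38;2;4;2;10m[48;2;4;2;10m [38;2;4;2;10m[48;2;4;2;10m [38;2;4;2;10m[48;2;4;2;10m [38;2;4;2;10m[48;2;4;2;10m [38;2;4;2;10m[48;2;4;2;10m [38;2;4;2;10m[48;2;5;2;12m🬝[38;2;5;2;11m[48;2;28;7;51m🬝[38;2;5;2;13m[48;2;248;192;34m🬎[38;2;15;4;29m[48;2;253;235;43m🬆[38;2;35;8;63m[48;2;253;227;40m🬟[0m
[38;2;4;2;10m[48;2;4;2;10m [38;2;4;2;10m[48;2;4;2;11m🬝[38;2;4;2;10m[48;2;10;3;20m🬝[38;2;10;3;20m[48;2;251;188;25m🬝[38;2;38;10;32m[48;2;254;248;49m🬎[38;2;24;6;44m[48;2;251;220;42m🬂[38;2;253;234;43m[48;2;18;5;34m🬎[38;2;254;249;49m[48;2;14;4;28m🬂[38;2;133;33;84m[48;2;7;2;14m🬀[38;2;7;2;15m[48;2;4;2;10m🬀[0m
[38;2;8;2;16m[48;2;254;247;48m🬎[38;2;70;18;39m[48;2;254;249;49m🬆[38;2;243;203;52m[48;2;50;12;59m🬜[38;2;253;226;40m[48;2;15;4;28m🬆[38;2;254;240;45m[48;2;19;5;28m🬀[38;2;9;3;19m[48;2;4;2;10m🬀[38;2;5;2;11m[48;2;4;2;10m🬀[38;2;4;2;10m[48;2;4;2;10m [38;2;4;2;10m[48;2;4;2;10m [38;2;4;2;10m[48;2;4;2;10m [0m
[38;2;252;206;31m[48;2;8;2;16m🬂[38;2;31;7;56m[48;2;5;2;12m🬀[38;2;5;2;13m[48;2;4;2;10m🬀[38;2;4;2;10m[48;2;4;2;10m [38;2;4;2;10m[48;2;4;2;10m [38;2;4;2;10m[48;2;4;2;10m [38;2;4;2;10m[48;2;4;2;10m [38;2;4;2;10m[48;2;4;2;10m [38;2;4;2;10m[48;2;4;2;10m [38;2;4;2;10m[48;2;4;2;10m [0m
[38;2;4;2;10m[48;2;4;2;10m [38;2;4;2;10m[48;2;4;2;10m [38;2;4;2;10m[48;2;4;2;10m [38;2;4;2;10m[48;2;4;2;10m [38;2;4;2;10m[48;2;4;2;10m [38;2;4;2;10m[48;2;4;2;10m [38;2;4;2;10m[48;2;4;2;10m [38;2;4;2;10m[48;2;4;2;10m [38;2;4;2;10m[48;2;4;2;10m [38;2;4;2;10m[48;2;4;2;10m [0m
</frame>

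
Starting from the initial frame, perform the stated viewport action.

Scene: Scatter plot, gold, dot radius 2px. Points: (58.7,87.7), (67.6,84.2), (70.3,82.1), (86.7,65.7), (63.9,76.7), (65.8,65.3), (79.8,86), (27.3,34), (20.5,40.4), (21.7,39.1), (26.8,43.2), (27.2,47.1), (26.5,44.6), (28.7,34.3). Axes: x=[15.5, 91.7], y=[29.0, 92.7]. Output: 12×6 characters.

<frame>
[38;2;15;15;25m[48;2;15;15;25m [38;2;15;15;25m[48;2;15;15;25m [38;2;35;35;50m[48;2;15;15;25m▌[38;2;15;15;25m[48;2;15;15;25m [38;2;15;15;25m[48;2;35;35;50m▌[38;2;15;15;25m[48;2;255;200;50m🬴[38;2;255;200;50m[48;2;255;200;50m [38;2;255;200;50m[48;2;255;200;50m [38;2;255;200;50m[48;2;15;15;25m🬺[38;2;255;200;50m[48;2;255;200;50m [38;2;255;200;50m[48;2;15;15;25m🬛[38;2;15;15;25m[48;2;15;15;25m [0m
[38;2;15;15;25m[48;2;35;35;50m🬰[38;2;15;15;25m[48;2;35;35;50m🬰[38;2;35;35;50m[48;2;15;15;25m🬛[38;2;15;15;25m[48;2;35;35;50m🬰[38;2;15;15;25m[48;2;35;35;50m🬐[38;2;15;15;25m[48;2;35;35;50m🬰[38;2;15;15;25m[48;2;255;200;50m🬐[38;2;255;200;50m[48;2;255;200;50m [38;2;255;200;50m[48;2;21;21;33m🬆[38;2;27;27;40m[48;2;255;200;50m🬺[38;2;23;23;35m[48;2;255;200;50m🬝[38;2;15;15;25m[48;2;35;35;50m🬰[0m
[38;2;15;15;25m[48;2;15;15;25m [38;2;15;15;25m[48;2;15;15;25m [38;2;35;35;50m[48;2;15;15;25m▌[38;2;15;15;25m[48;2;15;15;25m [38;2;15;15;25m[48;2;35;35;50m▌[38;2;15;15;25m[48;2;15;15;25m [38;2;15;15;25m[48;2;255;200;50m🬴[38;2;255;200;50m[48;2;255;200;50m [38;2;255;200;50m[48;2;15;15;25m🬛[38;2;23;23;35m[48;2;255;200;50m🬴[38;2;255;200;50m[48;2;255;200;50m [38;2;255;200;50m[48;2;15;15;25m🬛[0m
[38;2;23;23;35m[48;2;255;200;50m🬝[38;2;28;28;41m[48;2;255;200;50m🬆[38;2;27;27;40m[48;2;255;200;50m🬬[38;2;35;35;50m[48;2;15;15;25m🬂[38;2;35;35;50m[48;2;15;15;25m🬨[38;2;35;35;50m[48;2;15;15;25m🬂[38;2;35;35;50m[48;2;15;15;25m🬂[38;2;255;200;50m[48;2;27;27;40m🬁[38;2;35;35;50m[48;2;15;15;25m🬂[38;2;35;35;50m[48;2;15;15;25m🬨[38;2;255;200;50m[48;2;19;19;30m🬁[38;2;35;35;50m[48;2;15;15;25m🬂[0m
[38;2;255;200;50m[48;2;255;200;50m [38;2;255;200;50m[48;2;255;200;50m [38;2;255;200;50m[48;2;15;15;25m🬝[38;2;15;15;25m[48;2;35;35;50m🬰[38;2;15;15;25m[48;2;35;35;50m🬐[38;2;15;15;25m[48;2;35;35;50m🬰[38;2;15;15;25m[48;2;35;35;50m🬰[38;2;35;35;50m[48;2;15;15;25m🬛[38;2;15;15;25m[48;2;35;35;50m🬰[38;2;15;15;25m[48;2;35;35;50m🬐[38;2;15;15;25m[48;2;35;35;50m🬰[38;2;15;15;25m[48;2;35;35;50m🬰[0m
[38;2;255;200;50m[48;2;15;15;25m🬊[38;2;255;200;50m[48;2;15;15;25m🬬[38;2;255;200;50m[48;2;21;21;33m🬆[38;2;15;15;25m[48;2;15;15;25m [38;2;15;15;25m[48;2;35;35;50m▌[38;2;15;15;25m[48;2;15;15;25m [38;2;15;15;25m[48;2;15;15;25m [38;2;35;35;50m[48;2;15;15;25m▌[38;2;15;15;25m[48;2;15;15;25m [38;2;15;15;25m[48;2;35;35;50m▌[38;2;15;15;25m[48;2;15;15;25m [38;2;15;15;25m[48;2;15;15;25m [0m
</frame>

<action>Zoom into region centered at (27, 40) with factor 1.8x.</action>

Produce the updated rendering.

<frame>
[38;2;15;15;25m[48;2;15;15;25m [38;2;15;15;25m[48;2;15;15;25m [38;2;35;35;50m[48;2;15;15;25m▌[38;2;15;15;25m[48;2;15;15;25m [38;2;15;15;25m[48;2;35;35;50m▌[38;2;15;15;25m[48;2;15;15;25m [38;2;15;15;25m[48;2;15;15;25m [38;2;35;35;50m[48;2;15;15;25m▌[38;2;15;15;25m[48;2;15;15;25m [38;2;15;15;25m[48;2;35;35;50m▌[38;2;15;15;25m[48;2;15;15;25m [38;2;15;15;25m[48;2;15;15;25m [0m
[38;2;15;15;25m[48;2;35;35;50m🬰[38;2;15;15;25m[48;2;35;35;50m🬰[38;2;35;35;50m[48;2;15;15;25m🬛[38;2;15;15;25m[48;2;35;35;50m🬰[38;2;27;27;40m[48;2;255;200;50m🬝[38;2;15;15;25m[48;2;255;200;50m🬀[38;2;21;21;33m[48;2;255;200;50m🬊[38;2;35;35;50m[48;2;15;15;25m🬛[38;2;15;15;25m[48;2;35;35;50m🬰[38;2;15;15;25m[48;2;35;35;50m🬐[38;2;15;15;25m[48;2;35;35;50m🬰[38;2;15;15;25m[48;2;35;35;50m🬰[0m
[38;2;15;15;25m[48;2;15;15;25m [38;2;15;15;25m[48;2;15;15;25m [38;2;27;27;40m[48;2;255;200;50m🬝[38;2;15;15;25m[48;2;255;200;50m🬀[38;2;255;200;50m[48;2;255;200;50m [38;2;255;200;50m[48;2;255;200;50m [38;2;255;200;50m[48;2;15;15;25m🬆[38;2;35;35;50m[48;2;15;15;25m▌[38;2;15;15;25m[48;2;15;15;25m [38;2;15;15;25m[48;2;35;35;50m▌[38;2;15;15;25m[48;2;15;15;25m [38;2;15;15;25m[48;2;15;15;25m [0m
[38;2;35;35;50m[48;2;15;15;25m🬂[38;2;35;35;50m[48;2;15;15;25m🬂[38;2;35;35;50m[48;2;15;15;25m🬕[38;2;255;200;50m[48;2;15;15;25m🬊[38;2;255;200;50m[48;2;25;25;37m🬥[38;2;35;35;50m[48;2;255;200;50m🬀[38;2;255;200;50m[48;2;35;35;50m🬺[38;2;27;27;40m[48;2;255;200;50m🬬[38;2;35;35;50m[48;2;15;15;25m🬂[38;2;35;35;50m[48;2;15;15;25m🬨[38;2;35;35;50m[48;2;15;15;25m🬂[38;2;35;35;50m[48;2;15;15;25m🬂[0m
[38;2;15;15;25m[48;2;35;35;50m🬰[38;2;15;15;25m[48;2;35;35;50m🬰[38;2;35;35;50m[48;2;15;15;25m🬛[38;2;15;15;25m[48;2;35;35;50m🬰[38;2;15;15;25m[48;2;35;35;50m🬐[38;2;255;200;50m[48;2;21;21;33m🬊[38;2;255;200;50m[48;2;21;21;33m🬆[38;2;35;35;50m[48;2;15;15;25m🬛[38;2;15;15;25m[48;2;35;35;50m🬰[38;2;15;15;25m[48;2;35;35;50m🬐[38;2;15;15;25m[48;2;35;35;50m🬰[38;2;15;15;25m[48;2;35;35;50m🬰[0m
[38;2;15;15;25m[48;2;15;15;25m [38;2;15;15;25m[48;2;15;15;25m [38;2;35;35;50m[48;2;15;15;25m▌[38;2;15;15;25m[48;2;15;15;25m [38;2;15;15;25m[48;2;35;35;50m▌[38;2;15;15;25m[48;2;15;15;25m [38;2;15;15;25m[48;2;15;15;25m [38;2;35;35;50m[48;2;15;15;25m▌[38;2;15;15;25m[48;2;15;15;25m [38;2;15;15;25m[48;2;35;35;50m▌[38;2;15;15;25m[48;2;15;15;25m [38;2;15;15;25m[48;2;15;15;25m [0m
</frame>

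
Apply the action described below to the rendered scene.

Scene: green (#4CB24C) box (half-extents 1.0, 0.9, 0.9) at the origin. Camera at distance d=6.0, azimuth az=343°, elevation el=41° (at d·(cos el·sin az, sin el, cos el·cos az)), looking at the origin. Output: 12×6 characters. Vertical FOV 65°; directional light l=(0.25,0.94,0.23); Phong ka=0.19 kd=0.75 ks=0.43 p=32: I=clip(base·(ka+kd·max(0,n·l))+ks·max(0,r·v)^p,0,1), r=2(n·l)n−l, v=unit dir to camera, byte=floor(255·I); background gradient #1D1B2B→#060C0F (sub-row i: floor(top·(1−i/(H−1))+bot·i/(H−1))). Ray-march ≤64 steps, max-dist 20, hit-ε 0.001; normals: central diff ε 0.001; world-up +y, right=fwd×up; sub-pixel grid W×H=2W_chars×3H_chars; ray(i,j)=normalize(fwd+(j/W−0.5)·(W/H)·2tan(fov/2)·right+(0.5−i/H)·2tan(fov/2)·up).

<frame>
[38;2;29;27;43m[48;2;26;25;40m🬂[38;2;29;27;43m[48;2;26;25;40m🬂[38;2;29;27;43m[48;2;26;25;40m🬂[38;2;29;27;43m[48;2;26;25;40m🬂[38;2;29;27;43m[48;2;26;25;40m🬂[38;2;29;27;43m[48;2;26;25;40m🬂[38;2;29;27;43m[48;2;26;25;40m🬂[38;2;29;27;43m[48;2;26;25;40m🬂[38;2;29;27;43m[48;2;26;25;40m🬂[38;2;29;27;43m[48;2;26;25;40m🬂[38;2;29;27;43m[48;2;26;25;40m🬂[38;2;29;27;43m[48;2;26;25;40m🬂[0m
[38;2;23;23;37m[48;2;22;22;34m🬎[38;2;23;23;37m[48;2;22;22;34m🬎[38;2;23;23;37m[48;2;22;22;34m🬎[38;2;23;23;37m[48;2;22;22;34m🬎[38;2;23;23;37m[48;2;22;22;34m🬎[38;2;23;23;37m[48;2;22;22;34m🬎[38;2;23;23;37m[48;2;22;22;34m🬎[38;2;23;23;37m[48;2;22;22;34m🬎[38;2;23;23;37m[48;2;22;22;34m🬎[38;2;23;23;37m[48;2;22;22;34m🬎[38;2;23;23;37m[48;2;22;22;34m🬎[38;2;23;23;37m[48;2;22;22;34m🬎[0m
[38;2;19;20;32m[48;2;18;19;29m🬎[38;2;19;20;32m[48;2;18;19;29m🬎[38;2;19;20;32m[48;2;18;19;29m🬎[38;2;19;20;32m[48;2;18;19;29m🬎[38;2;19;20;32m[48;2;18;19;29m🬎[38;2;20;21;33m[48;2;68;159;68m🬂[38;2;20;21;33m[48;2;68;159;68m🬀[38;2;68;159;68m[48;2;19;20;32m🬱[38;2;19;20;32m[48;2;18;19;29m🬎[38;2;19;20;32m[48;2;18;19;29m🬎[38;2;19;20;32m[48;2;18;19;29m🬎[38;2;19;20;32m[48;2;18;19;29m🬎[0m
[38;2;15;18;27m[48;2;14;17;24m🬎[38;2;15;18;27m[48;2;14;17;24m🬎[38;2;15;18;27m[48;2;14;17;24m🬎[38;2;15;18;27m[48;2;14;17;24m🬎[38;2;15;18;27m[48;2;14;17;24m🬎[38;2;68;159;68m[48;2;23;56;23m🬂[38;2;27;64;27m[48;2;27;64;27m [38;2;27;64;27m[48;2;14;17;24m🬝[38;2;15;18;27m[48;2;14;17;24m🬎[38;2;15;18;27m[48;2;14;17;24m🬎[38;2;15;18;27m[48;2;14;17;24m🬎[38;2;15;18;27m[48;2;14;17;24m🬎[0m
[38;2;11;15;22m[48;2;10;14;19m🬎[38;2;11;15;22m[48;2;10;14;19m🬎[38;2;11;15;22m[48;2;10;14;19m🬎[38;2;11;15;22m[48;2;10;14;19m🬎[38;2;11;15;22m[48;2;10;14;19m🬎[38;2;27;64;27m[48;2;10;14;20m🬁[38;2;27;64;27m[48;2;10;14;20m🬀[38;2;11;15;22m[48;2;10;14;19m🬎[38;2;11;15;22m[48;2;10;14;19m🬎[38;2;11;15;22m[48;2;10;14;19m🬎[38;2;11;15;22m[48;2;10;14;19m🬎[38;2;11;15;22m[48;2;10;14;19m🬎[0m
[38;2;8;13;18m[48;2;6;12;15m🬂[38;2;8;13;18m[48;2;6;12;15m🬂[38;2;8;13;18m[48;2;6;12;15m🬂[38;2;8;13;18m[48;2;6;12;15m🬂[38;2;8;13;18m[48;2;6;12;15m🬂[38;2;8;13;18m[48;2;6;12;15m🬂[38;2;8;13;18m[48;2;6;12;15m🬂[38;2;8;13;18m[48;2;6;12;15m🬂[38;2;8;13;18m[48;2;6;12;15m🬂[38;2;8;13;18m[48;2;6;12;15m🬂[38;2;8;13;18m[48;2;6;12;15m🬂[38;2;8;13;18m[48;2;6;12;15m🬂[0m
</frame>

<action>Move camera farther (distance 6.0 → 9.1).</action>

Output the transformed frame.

<frame>
[38;2;29;27;43m[48;2;26;25;40m🬂[38;2;29;27;43m[48;2;26;25;40m🬂[38;2;29;27;43m[48;2;26;25;40m🬂[38;2;29;27;43m[48;2;26;25;40m🬂[38;2;29;27;43m[48;2;26;25;40m🬂[38;2;29;27;43m[48;2;26;25;40m🬂[38;2;29;27;43m[48;2;26;25;40m🬂[38;2;29;27;43m[48;2;26;25;40m🬂[38;2;29;27;43m[48;2;26;25;40m🬂[38;2;29;27;43m[48;2;26;25;40m🬂[38;2;29;27;43m[48;2;26;25;40m🬂[38;2;29;27;43m[48;2;26;25;40m🬂[0m
[38;2;23;23;37m[48;2;22;22;34m🬎[38;2;23;23;37m[48;2;22;22;34m🬎[38;2;23;23;37m[48;2;22;22;34m🬎[38;2;23;23;37m[48;2;22;22;34m🬎[38;2;23;23;37m[48;2;22;22;34m🬎[38;2;23;23;37m[48;2;22;22;34m🬎[38;2;23;23;37m[48;2;22;22;34m🬎[38;2;23;23;37m[48;2;22;22;34m🬎[38;2;23;23;37m[48;2;22;22;34m🬎[38;2;23;23;37m[48;2;22;22;34m🬎[38;2;23;23;37m[48;2;22;22;34m🬎[38;2;23;23;37m[48;2;22;22;34m🬎[0m
[38;2;19;20;32m[48;2;18;19;29m🬎[38;2;19;20;32m[48;2;18;19;29m🬎[38;2;19;20;32m[48;2;18;19;29m🬎[38;2;19;20;32m[48;2;18;19;29m🬎[38;2;19;20;32m[48;2;18;19;29m🬎[38;2;19;20;31m[48;2;68;159;68m🬝[38;2;19;20;32m[48;2;68;159;68m🬆[38;2;19;20;32m[48;2;18;19;29m🬎[38;2;19;20;32m[48;2;18;19;29m🬎[38;2;19;20;32m[48;2;18;19;29m🬎[38;2;19;20;32m[48;2;18;19;29m🬎[38;2;19;20;32m[48;2;18;19;29m🬎[0m
[38;2;15;18;27m[48;2;14;17;24m🬎[38;2;15;18;27m[48;2;14;17;24m🬎[38;2;15;18;27m[48;2;14;17;24m🬎[38;2;15;18;27m[48;2;14;17;24m🬎[38;2;15;18;27m[48;2;14;17;24m🬎[38;2;68;159;68m[48;2;19;36;26m🬁[38;2;27;64;27m[48;2;14;17;24m🬝[38;2;27;64;27m[48;2;14;17;25m🬀[38;2;15;18;27m[48;2;14;17;24m🬎[38;2;15;18;27m[48;2;14;17;24m🬎[38;2;15;18;27m[48;2;14;17;24m🬎[38;2;15;18;27m[48;2;14;17;24m🬎[0m
[38;2;11;15;22m[48;2;10;14;19m🬎[38;2;11;15;22m[48;2;10;14;19m🬎[38;2;11;15;22m[48;2;10;14;19m🬎[38;2;11;15;22m[48;2;10;14;19m🬎[38;2;11;15;22m[48;2;10;14;19m🬎[38;2;11;15;22m[48;2;10;14;19m🬎[38;2;11;15;22m[48;2;10;14;19m🬎[38;2;11;15;22m[48;2;10;14;19m🬎[38;2;11;15;22m[48;2;10;14;19m🬎[38;2;11;15;22m[48;2;10;14;19m🬎[38;2;11;15;22m[48;2;10;14;19m🬎[38;2;11;15;22m[48;2;10;14;19m🬎[0m
[38;2;8;13;18m[48;2;6;12;15m🬂[38;2;8;13;18m[48;2;6;12;15m🬂[38;2;8;13;18m[48;2;6;12;15m🬂[38;2;8;13;18m[48;2;6;12;15m🬂[38;2;8;13;18m[48;2;6;12;15m🬂[38;2;8;13;18m[48;2;6;12;15m🬂[38;2;8;13;18m[48;2;6;12;15m🬂[38;2;8;13;18m[48;2;6;12;15m🬂[38;2;8;13;18m[48;2;6;12;15m🬂[38;2;8;13;18m[48;2;6;12;15m🬂[38;2;8;13;18m[48;2;6;12;15m🬂[38;2;8;13;18m[48;2;6;12;15m🬂[0m
</frame>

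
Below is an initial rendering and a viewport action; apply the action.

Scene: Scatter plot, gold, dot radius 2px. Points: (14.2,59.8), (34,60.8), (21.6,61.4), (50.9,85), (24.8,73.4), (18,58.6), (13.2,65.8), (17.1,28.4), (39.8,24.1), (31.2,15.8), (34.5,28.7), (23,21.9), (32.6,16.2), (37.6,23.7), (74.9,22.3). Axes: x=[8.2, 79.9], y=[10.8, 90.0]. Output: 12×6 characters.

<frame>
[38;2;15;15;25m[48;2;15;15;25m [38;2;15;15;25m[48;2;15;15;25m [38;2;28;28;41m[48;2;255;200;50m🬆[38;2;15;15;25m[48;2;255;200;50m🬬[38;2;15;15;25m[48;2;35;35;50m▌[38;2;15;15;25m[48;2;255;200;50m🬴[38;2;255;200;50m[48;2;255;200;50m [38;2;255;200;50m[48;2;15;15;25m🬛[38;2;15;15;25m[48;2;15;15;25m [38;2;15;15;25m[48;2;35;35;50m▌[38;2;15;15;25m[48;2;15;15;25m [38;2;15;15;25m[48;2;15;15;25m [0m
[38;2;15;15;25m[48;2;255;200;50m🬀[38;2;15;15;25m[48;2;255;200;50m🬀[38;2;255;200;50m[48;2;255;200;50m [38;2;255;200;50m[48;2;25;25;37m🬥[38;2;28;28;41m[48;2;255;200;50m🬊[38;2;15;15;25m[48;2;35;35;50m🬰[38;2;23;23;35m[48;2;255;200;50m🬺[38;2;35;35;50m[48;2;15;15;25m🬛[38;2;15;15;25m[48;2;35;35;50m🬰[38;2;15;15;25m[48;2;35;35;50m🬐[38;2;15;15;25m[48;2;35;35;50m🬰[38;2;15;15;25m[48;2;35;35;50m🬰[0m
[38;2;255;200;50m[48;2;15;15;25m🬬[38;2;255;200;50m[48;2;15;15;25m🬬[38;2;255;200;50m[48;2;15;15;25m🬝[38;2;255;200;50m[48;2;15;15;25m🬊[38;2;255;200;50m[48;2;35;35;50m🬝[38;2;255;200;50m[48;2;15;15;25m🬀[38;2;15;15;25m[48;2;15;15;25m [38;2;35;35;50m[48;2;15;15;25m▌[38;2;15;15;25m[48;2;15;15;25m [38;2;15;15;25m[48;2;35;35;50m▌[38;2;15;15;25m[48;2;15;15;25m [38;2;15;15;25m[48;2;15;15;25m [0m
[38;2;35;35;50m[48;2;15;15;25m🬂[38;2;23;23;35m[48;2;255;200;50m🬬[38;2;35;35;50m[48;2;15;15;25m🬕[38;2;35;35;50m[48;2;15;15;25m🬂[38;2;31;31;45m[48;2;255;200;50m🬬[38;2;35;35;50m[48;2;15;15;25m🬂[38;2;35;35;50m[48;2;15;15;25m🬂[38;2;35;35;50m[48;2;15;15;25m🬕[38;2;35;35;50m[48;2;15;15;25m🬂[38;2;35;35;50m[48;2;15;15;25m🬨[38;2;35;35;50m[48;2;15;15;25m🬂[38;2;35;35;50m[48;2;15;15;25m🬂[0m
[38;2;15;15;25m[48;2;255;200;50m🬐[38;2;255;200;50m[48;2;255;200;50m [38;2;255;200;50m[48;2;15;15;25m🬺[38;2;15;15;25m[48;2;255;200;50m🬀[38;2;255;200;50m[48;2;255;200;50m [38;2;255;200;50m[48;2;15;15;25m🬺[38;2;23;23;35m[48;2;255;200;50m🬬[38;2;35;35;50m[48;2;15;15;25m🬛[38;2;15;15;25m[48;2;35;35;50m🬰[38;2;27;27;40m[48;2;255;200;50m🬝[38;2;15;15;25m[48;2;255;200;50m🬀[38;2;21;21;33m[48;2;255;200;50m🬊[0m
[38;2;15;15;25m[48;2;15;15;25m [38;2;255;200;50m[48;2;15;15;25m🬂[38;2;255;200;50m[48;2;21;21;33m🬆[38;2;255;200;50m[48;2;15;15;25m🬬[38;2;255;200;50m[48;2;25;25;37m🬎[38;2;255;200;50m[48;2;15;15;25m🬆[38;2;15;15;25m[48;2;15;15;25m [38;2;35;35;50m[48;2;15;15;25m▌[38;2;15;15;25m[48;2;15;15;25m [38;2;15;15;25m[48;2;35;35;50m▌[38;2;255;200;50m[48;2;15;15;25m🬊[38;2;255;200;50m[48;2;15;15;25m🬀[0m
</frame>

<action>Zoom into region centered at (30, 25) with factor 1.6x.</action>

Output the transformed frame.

<frame>
[38;2;15;15;25m[48;2;15;15;25m [38;2;15;15;25m[48;2;15;15;25m [38;2;35;35;50m[48;2;15;15;25m▌[38;2;15;15;25m[48;2;15;15;25m [38;2;15;15;25m[48;2;35;35;50m▌[38;2;15;15;25m[48;2;15;15;25m [38;2;15;15;25m[48;2;15;15;25m [38;2;35;35;50m[48;2;15;15;25m▌[38;2;15;15;25m[48;2;15;15;25m [38;2;15;15;25m[48;2;35;35;50m▌[38;2;15;15;25m[48;2;15;15;25m [38;2;15;15;25m[48;2;15;15;25m [0m
[38;2;15;15;25m[48;2;35;35;50m🬰[38;2;15;15;25m[48;2;35;35;50m🬰[38;2;27;27;40m[48;2;255;200;50m🬬[38;2;15;15;25m[48;2;35;35;50m🬰[38;2;15;15;25m[48;2;35;35;50m🬐[38;2;15;15;25m[48;2;35;35;50m🬰[38;2;23;23;35m[48;2;255;200;50m🬝[38;2;35;35;50m[48;2;15;15;25m🬛[38;2;15;15;25m[48;2;35;35;50m🬰[38;2;15;15;25m[48;2;35;35;50m🬐[38;2;15;15;25m[48;2;35;35;50m🬰[38;2;15;15;25m[48;2;35;35;50m🬰[0m
[38;2;15;15;25m[48;2;15;15;25m [38;2;15;15;25m[48;2;255;200;50m🬐[38;2;255;200;50m[48;2;255;200;50m [38;2;15;15;25m[48;2;255;200;50m🬂[38;2;27;27;40m[48;2;255;200;50m🬬[38;2;15;15;25m[48;2;255;200;50m🬴[38;2;255;200;50m[48;2;255;200;50m [38;2;255;200;50m[48;2;255;200;50m [38;2;255;200;50m[48;2;15;15;25m🬺[38;2;27;27;40m[48;2;255;200;50m🬬[38;2;15;15;25m[48;2;15;15;25m [38;2;15;15;25m[48;2;15;15;25m [0m
[38;2;35;35;50m[48;2;15;15;25m🬂[38;2;35;35;50m[48;2;15;15;25m🬂[38;2;255;200;50m[48;2;25;25;37m🬂[38;2;255;200;50m[48;2;15;15;25m🬬[38;2;255;200;50m[48;2;28;28;41m🬆[38;2;28;28;41m[48;2;255;200;50m🬆[38;2;255;200;50m[48;2;255;200;50m [38;2;255;200;50m[48;2;25;25;37m🬙[38;2;255;200;50m[48;2;15;15;25m🬆[38;2;35;35;50m[48;2;15;15;25m🬨[38;2;35;35;50m[48;2;15;15;25m🬂[38;2;35;35;50m[48;2;15;15;25m🬂[0m
[38;2;15;15;25m[48;2;35;35;50m🬰[38;2;15;15;25m[48;2;35;35;50m🬰[38;2;35;35;50m[48;2;15;15;25m🬛[38;2;15;15;25m[48;2;35;35;50m🬰[38;2;15;15;25m[48;2;35;35;50m🬐[38;2;23;23;35m[48;2;255;200;50m🬺[38;2;255;200;50m[48;2;21;21;33m🬆[38;2;35;35;50m[48;2;15;15;25m🬛[38;2;15;15;25m[48;2;35;35;50m🬰[38;2;15;15;25m[48;2;35;35;50m🬐[38;2;15;15;25m[48;2;35;35;50m🬰[38;2;15;15;25m[48;2;35;35;50m🬰[0m
[38;2;15;15;25m[48;2;15;15;25m [38;2;15;15;25m[48;2;15;15;25m [38;2;35;35;50m[48;2;15;15;25m▌[38;2;15;15;25m[48;2;15;15;25m [38;2;15;15;25m[48;2;35;35;50m▌[38;2;15;15;25m[48;2;15;15;25m [38;2;15;15;25m[48;2;15;15;25m [38;2;35;35;50m[48;2;15;15;25m▌[38;2;15;15;25m[48;2;15;15;25m [38;2;15;15;25m[48;2;35;35;50m▌[38;2;15;15;25m[48;2;15;15;25m [38;2;15;15;25m[48;2;15;15;25m [0m
</frame>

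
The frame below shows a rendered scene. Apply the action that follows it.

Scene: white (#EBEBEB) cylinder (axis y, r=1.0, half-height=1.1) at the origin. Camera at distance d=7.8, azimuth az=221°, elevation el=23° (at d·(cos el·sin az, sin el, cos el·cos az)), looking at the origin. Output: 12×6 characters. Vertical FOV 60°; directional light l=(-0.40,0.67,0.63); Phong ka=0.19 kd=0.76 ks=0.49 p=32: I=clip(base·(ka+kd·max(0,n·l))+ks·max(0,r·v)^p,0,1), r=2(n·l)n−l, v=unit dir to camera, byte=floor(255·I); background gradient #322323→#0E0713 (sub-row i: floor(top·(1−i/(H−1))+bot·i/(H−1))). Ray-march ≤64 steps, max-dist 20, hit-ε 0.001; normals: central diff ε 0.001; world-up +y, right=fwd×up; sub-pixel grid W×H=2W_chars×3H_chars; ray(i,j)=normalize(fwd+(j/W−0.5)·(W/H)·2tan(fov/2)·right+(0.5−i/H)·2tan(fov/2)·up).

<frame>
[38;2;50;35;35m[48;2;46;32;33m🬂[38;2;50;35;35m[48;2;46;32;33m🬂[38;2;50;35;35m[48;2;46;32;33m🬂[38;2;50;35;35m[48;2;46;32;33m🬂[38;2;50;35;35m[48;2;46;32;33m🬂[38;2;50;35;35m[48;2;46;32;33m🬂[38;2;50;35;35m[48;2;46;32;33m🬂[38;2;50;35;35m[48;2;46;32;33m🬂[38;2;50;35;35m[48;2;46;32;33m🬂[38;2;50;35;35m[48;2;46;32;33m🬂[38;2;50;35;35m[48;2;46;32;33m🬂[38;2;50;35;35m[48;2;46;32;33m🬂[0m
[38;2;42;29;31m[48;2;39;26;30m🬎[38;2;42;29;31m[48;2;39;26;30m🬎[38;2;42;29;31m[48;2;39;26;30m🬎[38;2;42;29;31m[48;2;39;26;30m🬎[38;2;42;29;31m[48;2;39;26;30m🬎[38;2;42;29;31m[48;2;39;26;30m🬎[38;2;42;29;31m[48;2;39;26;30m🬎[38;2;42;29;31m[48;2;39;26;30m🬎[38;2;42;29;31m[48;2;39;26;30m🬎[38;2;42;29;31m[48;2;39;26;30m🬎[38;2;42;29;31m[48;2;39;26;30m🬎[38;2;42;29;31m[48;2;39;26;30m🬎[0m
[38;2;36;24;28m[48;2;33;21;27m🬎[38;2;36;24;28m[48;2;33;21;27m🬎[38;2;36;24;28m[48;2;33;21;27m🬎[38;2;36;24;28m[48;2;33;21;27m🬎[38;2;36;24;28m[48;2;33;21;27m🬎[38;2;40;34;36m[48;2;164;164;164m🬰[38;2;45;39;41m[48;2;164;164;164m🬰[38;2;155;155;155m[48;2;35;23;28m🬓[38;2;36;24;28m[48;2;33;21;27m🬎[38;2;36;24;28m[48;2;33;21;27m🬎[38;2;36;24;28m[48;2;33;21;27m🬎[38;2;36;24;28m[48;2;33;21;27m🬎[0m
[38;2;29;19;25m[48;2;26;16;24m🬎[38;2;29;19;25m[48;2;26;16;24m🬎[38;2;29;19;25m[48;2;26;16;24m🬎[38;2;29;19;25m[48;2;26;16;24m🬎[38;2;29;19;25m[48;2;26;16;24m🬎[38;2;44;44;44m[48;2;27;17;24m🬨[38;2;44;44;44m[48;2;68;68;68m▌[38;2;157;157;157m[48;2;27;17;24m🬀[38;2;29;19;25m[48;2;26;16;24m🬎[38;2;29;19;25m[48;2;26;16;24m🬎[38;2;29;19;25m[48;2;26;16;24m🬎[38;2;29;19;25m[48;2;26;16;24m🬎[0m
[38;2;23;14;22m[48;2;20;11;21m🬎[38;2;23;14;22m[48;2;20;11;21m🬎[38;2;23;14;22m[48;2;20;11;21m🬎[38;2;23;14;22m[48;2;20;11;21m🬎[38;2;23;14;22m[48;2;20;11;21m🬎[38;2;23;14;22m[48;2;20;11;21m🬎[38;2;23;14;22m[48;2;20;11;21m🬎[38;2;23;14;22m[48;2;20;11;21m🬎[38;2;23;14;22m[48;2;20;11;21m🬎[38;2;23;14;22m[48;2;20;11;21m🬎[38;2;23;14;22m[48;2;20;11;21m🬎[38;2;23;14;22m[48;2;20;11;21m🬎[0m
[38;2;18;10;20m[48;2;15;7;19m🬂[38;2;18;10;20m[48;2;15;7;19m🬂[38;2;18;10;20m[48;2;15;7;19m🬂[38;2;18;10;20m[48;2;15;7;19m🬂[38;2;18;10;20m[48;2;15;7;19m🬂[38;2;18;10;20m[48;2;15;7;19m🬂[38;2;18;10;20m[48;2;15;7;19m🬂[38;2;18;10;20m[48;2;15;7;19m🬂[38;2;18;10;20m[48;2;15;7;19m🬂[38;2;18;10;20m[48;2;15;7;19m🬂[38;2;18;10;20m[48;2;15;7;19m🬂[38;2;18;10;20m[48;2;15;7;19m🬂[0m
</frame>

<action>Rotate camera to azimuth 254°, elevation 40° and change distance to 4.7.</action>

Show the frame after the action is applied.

<frame>
[38;2;50;35;35m[48;2;46;32;33m🬂[38;2;50;35;35m[48;2;46;32;33m🬂[38;2;50;35;35m[48;2;46;32;33m🬂[38;2;50;35;35m[48;2;46;32;33m🬂[38;2;50;35;35m[48;2;46;32;33m🬂[38;2;50;35;35m[48;2;46;32;33m🬂[38;2;50;35;35m[48;2;46;32;33m🬂[38;2;50;35;35m[48;2;46;32;33m🬂[38;2;50;35;35m[48;2;46;32;33m🬂[38;2;50;35;35m[48;2;46;32;33m🬂[38;2;50;35;35m[48;2;46;32;33m🬂[38;2;50;35;35m[48;2;46;32;33m🬂[0m
[38;2;42;29;31m[48;2;39;26;30m🬎[38;2;42;29;31m[48;2;39;26;30m🬎[38;2;42;29;31m[48;2;39;26;30m🬎[38;2;42;29;31m[48;2;39;26;30m🬎[38;2;41;28;31m[48;2;164;164;164m🬝[38;2;42;29;31m[48;2;164;164;164m🬎[38;2;42;29;31m[48;2;164;164;164m🬎[38;2;42;29;31m[48;2;164;164;164m🬎[38;2;42;29;31m[48;2;39;26;30m🬎[38;2;42;29;31m[48;2;39;26;30m🬎[38;2;42;29;31m[48;2;39;26;30m🬎[38;2;42;29;31m[48;2;39;26;30m🬎[0m
[38;2;36;24;28m[48;2;33;21;27m🬎[38;2;36;24;28m[48;2;33;21;27m🬎[38;2;36;24;28m[48;2;33;21;27m🬎[38;2;36;24;28m[48;2;33;21;27m🬎[38;2;164;164;164m[48;2;37;28;32m🬉[38;2;164;164;164m[48;2;49;49;49m🬎[38;2;164;164;164m[48;2;108;108;108m🬝[38;2;163;163;163m[48;2;133;133;133m🬬[38;2;36;24;28m[48;2;33;21;27m🬎[38;2;36;24;28m[48;2;33;21;27m🬎[38;2;36;24;28m[48;2;33;21;27m🬎[38;2;36;24;28m[48;2;33;21;27m🬎[0m
[38;2;29;19;25m[48;2;26;16;24m🬎[38;2;29;19;25m[48;2;26;16;24m🬎[38;2;29;19;25m[48;2;26;16;24m🬎[38;2;29;19;25m[48;2;26;16;24m🬎[38;2;44;44;44m[48;2;28;18;25m▐[38;2;44;44;44m[48;2;51;51;51m▌[38;2;82;82;82m[48;2;110;110;110m▌[38;2;139;139;139m[48;2;168;168;168m▌[38;2;29;19;25m[48;2;26;16;24m🬎[38;2;29;19;25m[48;2;26;16;24m🬎[38;2;29;19;25m[48;2;26;16;24m🬎[38;2;29;19;25m[48;2;26;16;24m🬎[0m
[38;2;23;14;22m[48;2;20;11;21m🬎[38;2;23;14;22m[48;2;20;11;21m🬎[38;2;23;14;22m[48;2;20;11;21m🬎[38;2;23;14;22m[48;2;20;11;21m🬎[38;2;23;14;22m[48;2;20;11;21m🬎[38;2;44;44;44m[48;2;20;11;21m🬎[38;2;98;98;98m[48;2;20;11;21m🬎[38;2;148;148;148m[48;2;21;12;21m🬄[38;2;23;14;22m[48;2;20;11;21m🬎[38;2;23;14;22m[48;2;20;11;21m🬎[38;2;23;14;22m[48;2;20;11;21m🬎[38;2;23;14;22m[48;2;20;11;21m🬎[0m
[38;2;18;10;20m[48;2;15;7;19m🬂[38;2;18;10;20m[48;2;15;7;19m🬂[38;2;18;10;20m[48;2;15;7;19m🬂[38;2;18;10;20m[48;2;15;7;19m🬂[38;2;18;10;20m[48;2;15;7;19m🬂[38;2;18;10;20m[48;2;15;7;19m🬂[38;2;18;10;20m[48;2;15;7;19m🬂[38;2;18;10;20m[48;2;15;7;19m🬂[38;2;18;10;20m[48;2;15;7;19m🬂[38;2;18;10;20m[48;2;15;7;19m🬂[38;2;18;10;20m[48;2;15;7;19m🬂[38;2;18;10;20m[48;2;15;7;19m🬂[0m
</frame>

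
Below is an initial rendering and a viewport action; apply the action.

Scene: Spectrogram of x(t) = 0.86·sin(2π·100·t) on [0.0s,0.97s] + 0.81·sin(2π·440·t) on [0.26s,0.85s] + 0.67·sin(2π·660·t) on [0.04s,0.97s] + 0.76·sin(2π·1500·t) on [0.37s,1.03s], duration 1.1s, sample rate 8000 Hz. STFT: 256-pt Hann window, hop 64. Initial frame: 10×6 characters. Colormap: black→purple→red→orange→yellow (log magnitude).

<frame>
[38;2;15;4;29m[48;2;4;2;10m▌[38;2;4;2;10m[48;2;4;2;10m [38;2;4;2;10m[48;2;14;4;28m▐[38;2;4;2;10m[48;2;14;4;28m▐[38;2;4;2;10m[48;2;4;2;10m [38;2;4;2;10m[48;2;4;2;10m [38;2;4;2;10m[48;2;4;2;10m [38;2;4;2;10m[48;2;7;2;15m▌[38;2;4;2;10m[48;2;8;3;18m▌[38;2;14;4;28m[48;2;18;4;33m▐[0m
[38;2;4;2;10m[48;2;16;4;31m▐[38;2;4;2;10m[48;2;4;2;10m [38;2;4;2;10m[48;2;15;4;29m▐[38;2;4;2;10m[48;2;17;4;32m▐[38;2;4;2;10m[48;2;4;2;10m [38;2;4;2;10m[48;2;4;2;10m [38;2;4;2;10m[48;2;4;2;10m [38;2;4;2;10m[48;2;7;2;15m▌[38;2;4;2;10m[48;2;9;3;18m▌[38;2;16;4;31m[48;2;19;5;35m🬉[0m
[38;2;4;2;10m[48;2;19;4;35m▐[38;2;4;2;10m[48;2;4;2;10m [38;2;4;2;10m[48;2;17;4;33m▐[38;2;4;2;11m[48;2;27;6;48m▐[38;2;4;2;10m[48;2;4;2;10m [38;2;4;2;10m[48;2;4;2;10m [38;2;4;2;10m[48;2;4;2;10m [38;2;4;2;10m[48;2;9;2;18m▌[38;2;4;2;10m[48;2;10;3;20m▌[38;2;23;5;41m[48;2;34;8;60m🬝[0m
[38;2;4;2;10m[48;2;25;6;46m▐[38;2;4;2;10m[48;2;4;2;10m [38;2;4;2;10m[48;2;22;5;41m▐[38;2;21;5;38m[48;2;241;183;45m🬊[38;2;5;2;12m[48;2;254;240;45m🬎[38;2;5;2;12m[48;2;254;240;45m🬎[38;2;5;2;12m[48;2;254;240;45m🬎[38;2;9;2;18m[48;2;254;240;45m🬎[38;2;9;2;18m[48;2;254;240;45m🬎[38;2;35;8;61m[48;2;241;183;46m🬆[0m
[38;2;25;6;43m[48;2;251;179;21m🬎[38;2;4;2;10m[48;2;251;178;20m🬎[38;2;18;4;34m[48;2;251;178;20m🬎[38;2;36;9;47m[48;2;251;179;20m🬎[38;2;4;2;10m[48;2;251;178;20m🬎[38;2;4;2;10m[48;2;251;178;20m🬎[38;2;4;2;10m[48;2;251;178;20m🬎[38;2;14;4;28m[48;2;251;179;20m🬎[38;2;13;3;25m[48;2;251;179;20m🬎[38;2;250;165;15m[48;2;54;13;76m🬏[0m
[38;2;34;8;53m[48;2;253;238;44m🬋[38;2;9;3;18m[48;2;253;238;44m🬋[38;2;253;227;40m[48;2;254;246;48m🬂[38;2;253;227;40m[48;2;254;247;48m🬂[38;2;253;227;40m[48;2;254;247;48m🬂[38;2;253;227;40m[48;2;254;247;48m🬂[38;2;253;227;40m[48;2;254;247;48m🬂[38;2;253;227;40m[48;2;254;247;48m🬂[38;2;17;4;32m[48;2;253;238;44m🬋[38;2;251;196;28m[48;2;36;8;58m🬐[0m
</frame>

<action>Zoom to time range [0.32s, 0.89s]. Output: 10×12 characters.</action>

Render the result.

<frame>
[38;2;4;2;10m[48;2;14;4;27m▌[38;2;4;2;10m[48;2;4;2;10m [38;2;4;2;10m[48;2;4;2;10m [38;2;4;2;10m[48;2;4;2;10m [38;2;4;2;10m[48;2;4;2;10m [38;2;4;2;10m[48;2;4;2;10m [38;2;4;2;10m[48;2;4;2;10m [38;2;4;2;10m[48;2;4;2;10m [38;2;4;2;10m[48;2;4;2;10m [38;2;4;2;10m[48;2;7;2;15m▌[0m
[38;2;4;2;10m[48;2;14;4;28m▌[38;2;4;2;10m[48;2;4;2;10m [38;2;4;2;10m[48;2;4;2;10m [38;2;4;2;10m[48;2;4;2;10m [38;2;4;2;10m[48;2;4;2;10m [38;2;4;2;10m[48;2;4;2;10m [38;2;4;2;10m[48;2;4;2;10m [38;2;4;2;10m[48;2;4;2;10m [38;2;4;2;10m[48;2;4;2;10m [38;2;4;2;10m[48;2;7;2;15m▌[0m
[38;2;4;2;10m[48;2;15;4;30m▌[38;2;4;2;10m[48;2;4;2;10m [38;2;4;2;10m[48;2;4;2;10m [38;2;4;2;10m[48;2;4;2;10m [38;2;4;2;10m[48;2;4;2;10m [38;2;4;2;10m[48;2;4;2;10m [38;2;4;2;10m[48;2;4;2;10m [38;2;4;2;10m[48;2;4;2;10m [38;2;4;2;10m[48;2;4;2;10m [38;2;4;2;10m[48;2;7;2;15m▌[0m
[38;2;4;2;10m[48;2;18;4;33m▌[38;2;4;2;11m[48;2;4;2;10m▌[38;2;4;2;10m[48;2;4;2;10m [38;2;4;2;10m[48;2;4;2;10m [38;2;4;2;10m[48;2;4;2;10m [38;2;4;2;10m[48;2;4;2;10m [38;2;4;2;10m[48;2;4;2;10m [38;2;4;2;10m[48;2;4;2;10m [38;2;4;2;10m[48;2;4;2;10m [38;2;4;2;10m[48;2;7;2;16m▌[0m
[38;2;4;2;10m[48;2;21;5;39m▌[38;2;4;2;10m[48;2;5;2;11m🬬[38;2;4;2;10m[48;2;4;2;10m [38;2;4;2;10m[48;2;4;2;10m [38;2;4;2;10m[48;2;4;2;10m [38;2;4;2;10m[48;2;4;2;10m [38;2;4;2;10m[48;2;4;2;10m [38;2;4;2;10m[48;2;4;2;10m [38;2;4;2;10m[48;2;4;2;10m [38;2;4;2;10m[48;2;8;2;17m▌[0m
[38;2;4;2;10m[48;2;29;7;52m▌[38;2;4;2;10m[48;2;5;2;11m▐[38;2;4;2;10m[48;2;4;2;10m [38;2;4;2;10m[48;2;4;2;10m [38;2;4;2;10m[48;2;4;2;10m [38;2;4;2;10m[48;2;4;2;10m [38;2;4;2;10m[48;2;4;2;10m [38;2;4;2;10m[48;2;4;2;10m [38;2;4;2;10m[48;2;4;2;10m [38;2;4;2;10m[48;2;9;3;19m▌[0m
[38;2;4;2;10m[48;2;58;13;80m▌[38;2;4;2;10m[48;2;6;2;14m▐[38;2;4;2;10m[48;2;4;2;10m [38;2;4;2;10m[48;2;4;2;10m [38;2;4;2;10m[48;2;4;2;10m [38;2;4;2;10m[48;2;4;2;10m [38;2;4;2;10m[48;2;4;2;10m [38;2;4;2;10m[48;2;4;2;10m [38;2;4;2;10m[48;2;4;2;10m [38;2;4;2;10m[48;2;11;3;22m▌[0m
[38;2;4;2;10m[48;2;229;133;48m▌[38;2;6;2;14m[48;2;254;240;45m🬰[38;2;6;2;14m[48;2;254;240;45m🬰[38;2;6;2;14m[48;2;254;240;45m🬰[38;2;6;2;14m[48;2;254;240;45m🬰[38;2;6;2;14m[48;2;254;240;45m🬰[38;2;6;2;14m[48;2;254;240;45m🬰[38;2;6;2;14m[48;2;254;240;45m🬰[38;2;6;2;14m[48;2;254;240;45m🬰[38;2;11;3;22m[48;2;254;240;45m🬰[0m
[38;2;4;2;10m[48;2;62;14;83m▌[38;2;6;2;14m[48;2;4;2;10m▌[38;2;4;2;10m[48;2;4;2;10m [38;2;4;2;10m[48;2;4;2;10m [38;2;4;2;10m[48;2;4;2;10m [38;2;4;2;10m[48;2;4;2;10m [38;2;4;2;10m[48;2;4;2;10m [38;2;4;2;10m[48;2;4;2;10m [38;2;4;2;10m[48;2;4;2;10m [38;2;4;2;10m[48;2;21;5;39m▌[0m
[38;2;20;5;38m[48;2;251;179;20m🬎[38;2;6;2;14m[48;2;251;178;20m🬎[38;2;6;2;14m[48;2;251;178;20m🬎[38;2;6;2;14m[48;2;251;178;20m🬎[38;2;6;2;14m[48;2;251;178;20m🬎[38;2;6;2;14m[48;2;251;178;20m🬎[38;2;6;2;14m[48;2;251;178;20m🬎[38;2;6;2;14m[48;2;251;178;20m🬎[38;2;6;2;14m[48;2;251;178;20m🬎[38;2;20;5;38m[48;2;251;179;20m🬎[0m
[38;2;252;191;26m[48;2;253;236;44m🬋[38;2;252;191;26m[48;2;253;236;44m🬋[38;2;252;191;26m[48;2;253;236;44m🬋[38;2;252;191;26m[48;2;253;236;44m🬋[38;2;252;191;26m[48;2;253;236;44m🬋[38;2;252;191;26m[48;2;253;236;44m🬋[38;2;252;191;26m[48;2;253;236;44m🬋[38;2;252;191;26m[48;2;253;236;44m🬋[38;2;252;191;26m[48;2;253;236;44m🬋[38;2;252;192;26m[48;2;253;235;43m🬋[0m
[38;2;17;4;33m[48;2;253;230;41m🬂[38;2;9;3;18m[48;2;253;230;41m🬂[38;2;9;3;18m[48;2;253;230;41m🬂[38;2;9;3;18m[48;2;253;230;41m🬂[38;2;9;3;18m[48;2;253;230;41m🬂[38;2;9;3;18m[48;2;253;230;41m🬂[38;2;9;3;18m[48;2;253;230;41m🬂[38;2;9;3;18m[48;2;253;230;41m🬂[38;2;9;3;18m[48;2;253;230;41m🬂[38;2;84;21;50m[48;2;253;231;42m🬂[0m
</frame>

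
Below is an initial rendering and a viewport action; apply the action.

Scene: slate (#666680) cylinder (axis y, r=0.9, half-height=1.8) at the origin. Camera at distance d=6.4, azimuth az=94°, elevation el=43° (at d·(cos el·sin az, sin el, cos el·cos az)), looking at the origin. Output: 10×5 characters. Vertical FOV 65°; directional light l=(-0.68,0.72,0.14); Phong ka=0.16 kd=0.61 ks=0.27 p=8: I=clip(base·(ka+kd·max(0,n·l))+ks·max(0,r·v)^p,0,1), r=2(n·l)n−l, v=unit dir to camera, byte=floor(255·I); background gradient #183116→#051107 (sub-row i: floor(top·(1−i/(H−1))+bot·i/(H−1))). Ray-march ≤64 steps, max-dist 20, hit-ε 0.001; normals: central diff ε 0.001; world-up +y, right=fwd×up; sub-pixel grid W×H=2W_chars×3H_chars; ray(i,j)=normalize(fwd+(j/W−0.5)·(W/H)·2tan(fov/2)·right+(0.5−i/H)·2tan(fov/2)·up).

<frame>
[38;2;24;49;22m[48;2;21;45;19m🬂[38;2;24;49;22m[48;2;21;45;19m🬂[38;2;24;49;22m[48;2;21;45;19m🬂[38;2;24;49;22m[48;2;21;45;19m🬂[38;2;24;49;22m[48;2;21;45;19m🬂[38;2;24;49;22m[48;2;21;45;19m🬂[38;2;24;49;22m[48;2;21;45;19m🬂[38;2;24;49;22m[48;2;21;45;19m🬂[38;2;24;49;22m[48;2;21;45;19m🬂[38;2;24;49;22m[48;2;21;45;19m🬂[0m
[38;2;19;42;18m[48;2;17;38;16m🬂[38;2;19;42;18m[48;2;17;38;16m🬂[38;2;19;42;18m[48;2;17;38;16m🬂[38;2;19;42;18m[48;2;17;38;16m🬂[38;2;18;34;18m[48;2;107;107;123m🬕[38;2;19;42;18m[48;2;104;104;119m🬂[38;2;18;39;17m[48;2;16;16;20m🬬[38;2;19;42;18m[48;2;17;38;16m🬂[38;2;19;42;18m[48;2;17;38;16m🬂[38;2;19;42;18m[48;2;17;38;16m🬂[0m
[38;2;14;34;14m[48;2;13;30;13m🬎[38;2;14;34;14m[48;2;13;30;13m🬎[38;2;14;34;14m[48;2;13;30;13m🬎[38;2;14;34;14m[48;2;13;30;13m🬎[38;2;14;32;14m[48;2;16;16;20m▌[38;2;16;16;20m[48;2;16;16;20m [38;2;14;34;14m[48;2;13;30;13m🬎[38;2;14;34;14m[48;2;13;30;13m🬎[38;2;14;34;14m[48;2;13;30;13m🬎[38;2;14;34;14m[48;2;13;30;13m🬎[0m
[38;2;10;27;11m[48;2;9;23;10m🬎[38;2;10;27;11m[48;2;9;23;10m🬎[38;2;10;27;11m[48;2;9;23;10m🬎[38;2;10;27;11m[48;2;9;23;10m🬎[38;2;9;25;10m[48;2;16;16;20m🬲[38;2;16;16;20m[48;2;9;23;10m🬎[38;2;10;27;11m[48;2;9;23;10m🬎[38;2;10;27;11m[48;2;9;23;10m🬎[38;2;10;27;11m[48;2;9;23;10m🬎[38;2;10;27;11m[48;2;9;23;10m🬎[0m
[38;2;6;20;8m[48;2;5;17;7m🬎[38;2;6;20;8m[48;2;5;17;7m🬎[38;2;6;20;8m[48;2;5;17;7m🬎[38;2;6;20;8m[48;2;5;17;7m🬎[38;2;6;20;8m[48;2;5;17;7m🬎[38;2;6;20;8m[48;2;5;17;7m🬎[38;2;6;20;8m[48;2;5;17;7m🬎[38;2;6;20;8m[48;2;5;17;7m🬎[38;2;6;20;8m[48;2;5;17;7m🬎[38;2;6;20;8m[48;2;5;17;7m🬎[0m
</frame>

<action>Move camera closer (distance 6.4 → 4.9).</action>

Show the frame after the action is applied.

<frame>
[38;2;24;49;22m[48;2;21;45;19m🬂[38;2;24;49;22m[48;2;21;45;19m🬂[38;2;24;49;22m[48;2;21;45;19m🬂[38;2;24;49;22m[48;2;21;45;19m🬂[38;2;24;49;22m[48;2;21;45;19m🬂[38;2;24;49;22m[48;2;21;45;19m🬂[38;2;24;49;22m[48;2;21;45;19m🬂[38;2;24;49;22m[48;2;21;45;19m🬂[38;2;24;49;22m[48;2;21;45;19m🬂[38;2;24;49;22m[48;2;21;45;19m🬂[0m
[38;2;19;42;18m[48;2;17;38;16m🬂[38;2;19;42;18m[48;2;17;38;16m🬂[38;2;19;42;18m[48;2;17;38;16m🬂[38;2;19;42;18m[48;2;17;38;16m🬂[38;2;98;98;113m[48;2;16;16;20m🬎[38;2;95;95;110m[48;2;16;16;20m🬎[38;2;89;89;105m[48;2;17;33;17m🬄[38;2;19;42;18m[48;2;17;38;16m🬂[38;2;19;42;18m[48;2;17;38;16m🬂[38;2;19;42;18m[48;2;17;38;16m🬂[0m
[38;2;14;34;14m[48;2;13;30;13m🬎[38;2;14;34;14m[48;2;13;30;13m🬎[38;2;14;34;14m[48;2;13;30;13m🬎[38;2;14;34;14m[48;2;13;30;13m🬎[38;2;16;16;20m[48;2;16;16;20m [38;2;16;16;20m[48;2;16;16;20m [38;2;16;16;20m[48;2;14;32;14m▌[38;2;14;34;14m[48;2;13;30;13m🬎[38;2;14;34;14m[48;2;13;30;13m🬎[38;2;14;34;14m[48;2;13;30;13m🬎[0m
[38;2;10;27;11m[48;2;9;23;10m🬎[38;2;10;27;11m[48;2;9;23;10m🬎[38;2;10;27;11m[48;2;9;23;10m🬎[38;2;10;27;11m[48;2;9;23;10m🬎[38;2;10;25;11m[48;2;16;16;20m▌[38;2;16;16;20m[48;2;16;16;20m [38;2;10;27;11m[48;2;9;23;10m🬎[38;2;10;27;11m[48;2;9;23;10m🬎[38;2;10;27;11m[48;2;9;23;10m🬎[38;2;10;27;11m[48;2;9;23;10m🬎[0m
[38;2;6;20;8m[48;2;5;17;7m🬎[38;2;6;20;8m[48;2;5;17;7m🬎[38;2;6;20;8m[48;2;5;17;7m🬎[38;2;6;20;8m[48;2;5;17;7m🬎[38;2;6;20;8m[48;2;5;17;7m🬎[38;2;6;20;8m[48;2;5;17;7m🬎[38;2;6;20;8m[48;2;5;17;7m🬎[38;2;6;20;8m[48;2;5;17;7m🬎[38;2;6;20;8m[48;2;5;17;7m🬎[38;2;6;20;8m[48;2;5;17;7m🬎[0m
</frame>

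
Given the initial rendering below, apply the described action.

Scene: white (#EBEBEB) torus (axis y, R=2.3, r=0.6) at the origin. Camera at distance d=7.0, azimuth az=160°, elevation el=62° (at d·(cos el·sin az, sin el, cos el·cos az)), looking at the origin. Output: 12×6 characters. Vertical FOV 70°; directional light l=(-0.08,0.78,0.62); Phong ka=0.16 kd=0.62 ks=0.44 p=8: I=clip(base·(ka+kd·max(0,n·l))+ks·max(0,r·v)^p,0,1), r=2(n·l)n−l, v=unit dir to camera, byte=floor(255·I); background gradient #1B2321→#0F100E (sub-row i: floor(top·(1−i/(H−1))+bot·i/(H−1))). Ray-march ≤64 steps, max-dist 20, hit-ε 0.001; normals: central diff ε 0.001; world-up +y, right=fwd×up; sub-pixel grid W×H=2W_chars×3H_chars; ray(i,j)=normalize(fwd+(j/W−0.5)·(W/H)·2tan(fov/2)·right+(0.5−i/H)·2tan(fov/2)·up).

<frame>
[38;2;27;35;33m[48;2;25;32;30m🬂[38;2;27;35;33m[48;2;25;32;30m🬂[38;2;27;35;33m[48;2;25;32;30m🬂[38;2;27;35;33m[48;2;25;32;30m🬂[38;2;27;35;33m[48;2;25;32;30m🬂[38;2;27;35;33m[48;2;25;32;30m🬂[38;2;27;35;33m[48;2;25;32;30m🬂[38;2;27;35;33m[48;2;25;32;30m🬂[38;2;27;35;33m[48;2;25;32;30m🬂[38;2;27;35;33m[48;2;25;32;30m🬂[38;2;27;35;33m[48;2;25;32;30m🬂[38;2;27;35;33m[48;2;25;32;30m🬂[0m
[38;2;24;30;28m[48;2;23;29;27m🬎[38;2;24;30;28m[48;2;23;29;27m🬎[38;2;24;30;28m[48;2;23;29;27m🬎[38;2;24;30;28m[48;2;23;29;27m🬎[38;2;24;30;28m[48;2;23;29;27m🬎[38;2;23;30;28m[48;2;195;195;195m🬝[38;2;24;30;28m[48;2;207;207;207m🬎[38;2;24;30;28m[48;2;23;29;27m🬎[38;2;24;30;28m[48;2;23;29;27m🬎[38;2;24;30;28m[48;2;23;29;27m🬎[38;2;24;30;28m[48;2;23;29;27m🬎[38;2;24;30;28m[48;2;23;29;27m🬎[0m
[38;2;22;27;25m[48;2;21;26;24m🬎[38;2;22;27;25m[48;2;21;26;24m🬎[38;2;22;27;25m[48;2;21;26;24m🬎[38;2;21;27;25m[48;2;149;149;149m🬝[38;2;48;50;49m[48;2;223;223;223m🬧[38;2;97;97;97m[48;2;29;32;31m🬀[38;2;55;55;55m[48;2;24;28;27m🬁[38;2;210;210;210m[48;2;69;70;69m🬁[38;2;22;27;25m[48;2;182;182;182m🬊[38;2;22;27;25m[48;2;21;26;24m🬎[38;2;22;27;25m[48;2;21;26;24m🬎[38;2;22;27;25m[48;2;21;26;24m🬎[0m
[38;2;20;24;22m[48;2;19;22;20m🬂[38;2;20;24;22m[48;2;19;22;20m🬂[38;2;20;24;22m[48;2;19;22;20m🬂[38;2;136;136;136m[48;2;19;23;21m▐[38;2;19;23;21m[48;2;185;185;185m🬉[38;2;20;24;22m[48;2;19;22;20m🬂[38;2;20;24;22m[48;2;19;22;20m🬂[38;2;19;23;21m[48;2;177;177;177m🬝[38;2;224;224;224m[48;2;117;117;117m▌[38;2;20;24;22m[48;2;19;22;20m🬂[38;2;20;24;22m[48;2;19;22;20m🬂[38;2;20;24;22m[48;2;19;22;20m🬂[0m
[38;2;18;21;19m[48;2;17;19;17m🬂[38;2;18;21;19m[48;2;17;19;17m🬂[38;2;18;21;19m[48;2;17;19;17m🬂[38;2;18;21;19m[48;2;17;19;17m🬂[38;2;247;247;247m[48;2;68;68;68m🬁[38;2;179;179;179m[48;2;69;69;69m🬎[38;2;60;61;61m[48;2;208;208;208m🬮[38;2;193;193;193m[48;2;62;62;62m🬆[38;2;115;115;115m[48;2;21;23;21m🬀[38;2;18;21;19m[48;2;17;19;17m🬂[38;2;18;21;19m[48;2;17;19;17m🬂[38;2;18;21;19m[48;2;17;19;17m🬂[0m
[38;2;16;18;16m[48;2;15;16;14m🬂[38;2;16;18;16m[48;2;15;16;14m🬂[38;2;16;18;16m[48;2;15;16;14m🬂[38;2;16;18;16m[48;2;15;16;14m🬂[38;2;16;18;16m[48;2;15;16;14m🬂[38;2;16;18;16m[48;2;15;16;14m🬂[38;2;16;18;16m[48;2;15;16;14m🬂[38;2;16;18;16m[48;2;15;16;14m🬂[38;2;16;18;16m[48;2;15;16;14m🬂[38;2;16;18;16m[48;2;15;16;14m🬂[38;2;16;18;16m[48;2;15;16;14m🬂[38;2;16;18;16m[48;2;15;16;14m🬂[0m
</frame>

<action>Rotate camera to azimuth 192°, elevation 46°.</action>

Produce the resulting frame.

<frame>
[38;2;27;35;33m[48;2;25;32;30m🬂[38;2;27;35;33m[48;2;25;32;30m🬂[38;2;27;35;33m[48;2;25;32;30m🬂[38;2;27;35;33m[48;2;25;32;30m🬂[38;2;27;35;33m[48;2;25;32;30m🬂[38;2;27;35;33m[48;2;25;32;30m🬂[38;2;27;35;33m[48;2;25;32;30m🬂[38;2;27;35;33m[48;2;25;32;30m🬂[38;2;27;35;33m[48;2;25;32;30m🬂[38;2;27;35;33m[48;2;25;32;30m🬂[38;2;27;35;33m[48;2;25;32;30m🬂[38;2;27;35;33m[48;2;25;32;30m🬂[0m
[38;2;24;30;28m[48;2;23;29;27m🬎[38;2;24;30;28m[48;2;23;29;27m🬎[38;2;24;30;28m[48;2;23;29;27m🬎[38;2;24;30;28m[48;2;23;29;27m🬎[38;2;24;30;28m[48;2;23;29;27m🬎[38;2;24;30;28m[48;2;23;29;27m🬎[38;2;24;30;28m[48;2;23;29;27m🬎[38;2;24;30;28m[48;2;23;29;27m🬎[38;2;24;30;28m[48;2;23;29;27m🬎[38;2;24;30;28m[48;2;23;29;27m🬎[38;2;24;30;28m[48;2;23;29;27m🬎[38;2;24;30;28m[48;2;23;29;27m🬎[0m
[38;2;22;27;25m[48;2;21;26;24m🬎[38;2;22;27;25m[48;2;21;26;24m🬎[38;2;22;27;25m[48;2;21;26;24m🬎[38;2;21;27;25m[48;2;108;108;108m🬝[38;2;44;48;46m[48;2;204;204;204m🬡[38;2;192;192;192m[48;2;35;38;37m🬂[38;2;174;174;174m[48;2;29;31;30m🬂[38;2;159;159;159m[48;2;29;32;31m🬈[38;2;22;27;25m[48;2;168;168;168m🬊[38;2;22;27;25m[48;2;21;26;24m🬎[38;2;22;27;25m[48;2;21;26;24m🬎[38;2;22;27;25m[48;2;21;26;24m🬎[0m
[38;2;20;24;22m[48;2;19;22;20m🬂[38;2;20;24;22m[48;2;19;22;20m🬂[38;2;20;24;22m[48;2;19;22;20m🬂[38;2;124;124;124m[48;2;32;34;33m🬉[38;2;203;203;203m[48;2;19;23;21m🬲[38;2;20;24;22m[48;2;19;22;20m🬂[38;2;20;24;22m[48;2;19;22;20m🬂[38;2;19;23;21m[48;2;210;210;210m🬝[38;2;198;198;198m[48;2;133;133;133m🬔[38;2;20;24;22m[48;2;19;22;20m🬂[38;2;20;24;22m[48;2;19;22;20m🬂[38;2;20;24;22m[48;2;19;22;20m🬂[0m
[38;2;18;21;19m[48;2;17;19;17m🬂[38;2;18;21;19m[48;2;17;19;17m🬂[38;2;18;21;19m[48;2;17;19;17m🬂[38;2;37;37;37m[48;2;17;19;17m🬁[38;2;94;94;94m[48;2;27;28;27m🬂[38;2;214;214;214m[48;2;57;57;57m🬂[38;2;249;249;249m[48;2;65;65;65m🬂[38;2;186;186;186m[48;2;47;48;47m🬂[38;2;95;95;95m[48;2;25;26;25m🬀[38;2;18;21;19m[48;2;17;19;17m🬂[38;2;18;21;19m[48;2;17;19;17m🬂[38;2;18;21;19m[48;2;17;19;17m🬂[0m
[38;2;16;18;16m[48;2;15;16;14m🬂[38;2;16;18;16m[48;2;15;16;14m🬂[38;2;16;18;16m[48;2;15;16;14m🬂[38;2;16;18;16m[48;2;15;16;14m🬂[38;2;16;18;16m[48;2;15;16;14m🬂[38;2;16;18;16m[48;2;15;16;14m🬂[38;2;16;18;16m[48;2;15;16;14m🬂[38;2;16;18;16m[48;2;15;16;14m🬂[38;2;16;18;16m[48;2;15;16;14m🬂[38;2;16;18;16m[48;2;15;16;14m🬂[38;2;16;18;16m[48;2;15;16;14m🬂[38;2;16;18;16m[48;2;15;16;14m🬂[0m
</frame>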